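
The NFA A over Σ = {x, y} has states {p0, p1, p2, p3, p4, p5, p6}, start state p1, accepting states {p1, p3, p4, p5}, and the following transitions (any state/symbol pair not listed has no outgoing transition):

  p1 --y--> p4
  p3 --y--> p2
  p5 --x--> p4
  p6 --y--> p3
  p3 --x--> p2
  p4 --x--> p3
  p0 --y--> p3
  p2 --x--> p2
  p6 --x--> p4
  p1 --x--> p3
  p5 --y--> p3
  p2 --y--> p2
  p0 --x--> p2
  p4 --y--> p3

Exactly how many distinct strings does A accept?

5

The useful subgraph on states {p1, p3, p4} is acyclic, so L(A) is finite; the longest accepting path visits 3 useful states, giving maximum string length 2.
Counting accepting paths from p1 by length: 1 of length 0, 2 of length 1, 2 of length 2. Total 5.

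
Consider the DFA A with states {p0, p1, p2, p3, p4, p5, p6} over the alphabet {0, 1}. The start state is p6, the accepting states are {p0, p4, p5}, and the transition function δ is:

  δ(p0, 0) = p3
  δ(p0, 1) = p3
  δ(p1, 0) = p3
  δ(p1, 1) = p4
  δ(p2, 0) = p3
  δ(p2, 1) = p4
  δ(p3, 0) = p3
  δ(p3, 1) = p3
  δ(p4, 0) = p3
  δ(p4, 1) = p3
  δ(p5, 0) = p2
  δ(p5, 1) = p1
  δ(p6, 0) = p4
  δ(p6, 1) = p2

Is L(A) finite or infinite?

The useful states (reachable from p6 and able to reach an accepting state) are {p2, p4, p6}.
Restricted to these states the transition graph has no cycle, so every accepting path has bounded length and L is finite.

finite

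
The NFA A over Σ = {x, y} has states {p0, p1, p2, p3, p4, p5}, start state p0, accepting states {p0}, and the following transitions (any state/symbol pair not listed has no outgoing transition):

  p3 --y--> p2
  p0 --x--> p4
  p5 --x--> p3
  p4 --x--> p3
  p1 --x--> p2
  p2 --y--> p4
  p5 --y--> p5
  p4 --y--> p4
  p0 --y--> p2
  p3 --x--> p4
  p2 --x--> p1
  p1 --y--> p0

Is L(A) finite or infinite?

State p0 is reachable from the start and can reach an accepting state, and it lies on the cycle p0 → p2 → p1 → p0.
Traversing that cycle any number of times yields accepted strings of unbounded length, so the language is infinite.

infinite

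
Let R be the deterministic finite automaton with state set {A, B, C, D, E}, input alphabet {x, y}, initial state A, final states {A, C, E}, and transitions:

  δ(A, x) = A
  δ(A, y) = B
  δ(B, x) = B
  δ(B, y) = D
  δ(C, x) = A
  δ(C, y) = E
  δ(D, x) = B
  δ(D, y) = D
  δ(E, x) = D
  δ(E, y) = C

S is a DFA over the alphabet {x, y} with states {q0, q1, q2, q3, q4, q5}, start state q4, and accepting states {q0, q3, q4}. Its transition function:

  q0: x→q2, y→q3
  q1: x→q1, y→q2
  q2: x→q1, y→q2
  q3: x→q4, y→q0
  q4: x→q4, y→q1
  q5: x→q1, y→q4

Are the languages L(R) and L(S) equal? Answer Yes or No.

Exploring the product automaton R × S from the start pair (A, q4), following both machines on each input symbol, reaches 3 state pairs: (A, q4), (B, q1), (D, q2).
R accepts in {A, C, E} and S accepts in {q0, q3, q4}. In every reachable pair the two components are either both accepting — (A, q4) — or both non-accepting, so no string is accepted by exactly one of the machines: L(R) \ L(S) and L(S) \ L(R) are both empty.
Hence every string is accepted by R iff it is accepted by S, and the two languages coincide.

Yes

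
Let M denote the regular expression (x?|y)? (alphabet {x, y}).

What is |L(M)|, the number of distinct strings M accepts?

The expression has no Kleene star, so L(M) is finite. Expanding the alternatives gives {ε, x, y}.
That is 1 of length 0, 2 of length 1: 3 strings in all.

3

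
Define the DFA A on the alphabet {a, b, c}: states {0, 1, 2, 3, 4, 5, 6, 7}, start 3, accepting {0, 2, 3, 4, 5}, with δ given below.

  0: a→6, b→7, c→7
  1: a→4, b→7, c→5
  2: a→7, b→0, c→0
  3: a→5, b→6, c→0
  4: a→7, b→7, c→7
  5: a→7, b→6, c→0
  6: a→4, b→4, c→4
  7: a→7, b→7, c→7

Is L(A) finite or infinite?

finite

The useful states (reachable from 3 and able to reach an accepting state) are {0, 3, 4, 5, 6}.
Restricted to these states the transition graph has no cycle, so every accepting path has bounded length and L is finite.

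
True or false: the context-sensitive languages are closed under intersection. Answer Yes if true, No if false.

An LBA keeps a copy of the input on a second track, runs the LBA for L₁, and if that accepts restores the input and runs the LBA for L₂; linear space suffices, so L₁ ∩ L₂ is context-sensitive.
So the context-sensitive languages are closed under intersection.

Yes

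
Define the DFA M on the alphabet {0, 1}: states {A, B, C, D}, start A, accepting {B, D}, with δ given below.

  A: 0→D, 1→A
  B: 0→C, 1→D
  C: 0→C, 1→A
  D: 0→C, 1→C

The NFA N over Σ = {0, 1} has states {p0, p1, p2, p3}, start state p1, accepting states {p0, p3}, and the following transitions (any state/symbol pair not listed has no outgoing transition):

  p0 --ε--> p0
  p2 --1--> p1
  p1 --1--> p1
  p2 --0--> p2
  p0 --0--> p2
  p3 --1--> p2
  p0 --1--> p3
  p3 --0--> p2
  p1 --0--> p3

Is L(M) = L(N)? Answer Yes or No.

Exploring the product automaton M × N from the start pair (A, p1), following both machines on each input symbol, reaches 3 state pairs: (A, p1), (D, p3), (C, p2).
M accepts in {B, D} and N accepts in {p0, p3}. In every reachable pair the two components are either both accepting — (D, p3) — or both non-accepting, so no string is accepted by exactly one of the machines: L(M) \ L(N) and L(N) \ L(M) are both empty.
Hence every string is accepted by M iff it is accepted by N, and the two languages coincide.

Yes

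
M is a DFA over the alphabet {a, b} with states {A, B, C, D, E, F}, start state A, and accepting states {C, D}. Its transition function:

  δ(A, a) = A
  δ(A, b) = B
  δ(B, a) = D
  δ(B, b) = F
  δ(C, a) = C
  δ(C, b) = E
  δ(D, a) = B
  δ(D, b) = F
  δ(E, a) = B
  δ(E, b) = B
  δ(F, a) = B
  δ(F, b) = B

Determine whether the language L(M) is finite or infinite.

State A is reachable from the start and can reach an accepting state, and it lies on the cycle A → A.
Traversing that cycle any number of times yields accepted strings of unbounded length, so the language is infinite.

infinite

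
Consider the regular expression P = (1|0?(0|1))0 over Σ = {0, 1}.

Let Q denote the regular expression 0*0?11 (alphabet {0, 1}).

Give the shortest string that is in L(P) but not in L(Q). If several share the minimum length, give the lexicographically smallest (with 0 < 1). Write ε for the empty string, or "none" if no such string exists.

00

The string 00 is accepted by P but not by Q.
No shorter string lies in the difference, and 00 is the lexicographically first length-2 string in L(P) \ L(Q).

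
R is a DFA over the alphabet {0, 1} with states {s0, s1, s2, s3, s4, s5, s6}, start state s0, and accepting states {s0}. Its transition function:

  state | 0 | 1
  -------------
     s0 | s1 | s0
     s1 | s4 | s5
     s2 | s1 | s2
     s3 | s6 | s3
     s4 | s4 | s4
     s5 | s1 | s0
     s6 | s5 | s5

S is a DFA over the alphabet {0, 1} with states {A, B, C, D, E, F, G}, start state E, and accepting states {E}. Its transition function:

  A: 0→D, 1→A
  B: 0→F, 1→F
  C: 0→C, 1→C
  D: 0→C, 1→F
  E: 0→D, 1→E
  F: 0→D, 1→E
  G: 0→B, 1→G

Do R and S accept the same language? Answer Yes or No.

Exploring the product automaton R × S from the start pair (s0, E), following both machines on each input symbol, reaches 4 state pairs: (s0, E), (s1, D), (s4, C), (s5, F).
R accepts in {s0} and S accepts in {E}. In every reachable pair the two components are either both accepting — (s0, E) — or both non-accepting, so no string is accepted by exactly one of the machines: L(R) \ L(S) and L(S) \ L(R) are both empty.
Hence every string is accepted by R iff it is accepted by S, and the two languages coincide.

Yes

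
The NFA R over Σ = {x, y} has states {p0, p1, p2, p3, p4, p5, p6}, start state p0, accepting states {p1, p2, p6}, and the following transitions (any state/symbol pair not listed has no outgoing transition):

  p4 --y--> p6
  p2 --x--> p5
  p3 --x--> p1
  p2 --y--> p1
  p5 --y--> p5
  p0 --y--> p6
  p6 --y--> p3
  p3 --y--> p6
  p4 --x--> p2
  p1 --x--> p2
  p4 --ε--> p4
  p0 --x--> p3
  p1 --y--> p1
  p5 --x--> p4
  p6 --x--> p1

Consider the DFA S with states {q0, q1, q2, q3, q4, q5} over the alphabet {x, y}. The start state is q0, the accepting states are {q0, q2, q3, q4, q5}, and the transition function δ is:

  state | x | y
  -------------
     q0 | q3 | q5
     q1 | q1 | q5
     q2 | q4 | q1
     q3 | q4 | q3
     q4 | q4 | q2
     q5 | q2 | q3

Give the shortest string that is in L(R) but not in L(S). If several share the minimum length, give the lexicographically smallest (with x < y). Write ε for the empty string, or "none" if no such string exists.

The string yxy is accepted by R but not by S.
No shorter string lies in the difference, and yxy is the lexicographically first length-3 string in L(R) \ L(S).

yxy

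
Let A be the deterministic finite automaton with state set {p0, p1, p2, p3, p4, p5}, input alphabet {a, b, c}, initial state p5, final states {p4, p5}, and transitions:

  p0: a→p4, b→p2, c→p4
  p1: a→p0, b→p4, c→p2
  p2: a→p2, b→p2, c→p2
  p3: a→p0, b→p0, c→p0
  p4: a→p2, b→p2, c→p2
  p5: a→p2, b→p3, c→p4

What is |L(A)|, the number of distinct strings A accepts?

The useful subgraph on states {p0, p3, p4, p5} is acyclic, so L(A) is finite; the longest accepting path visits 4 useful states, giving maximum string length 3.
Counting accepting paths from p5 by length: 1 of length 0, 1 of length 1, 6 of length 3. Total 8.

8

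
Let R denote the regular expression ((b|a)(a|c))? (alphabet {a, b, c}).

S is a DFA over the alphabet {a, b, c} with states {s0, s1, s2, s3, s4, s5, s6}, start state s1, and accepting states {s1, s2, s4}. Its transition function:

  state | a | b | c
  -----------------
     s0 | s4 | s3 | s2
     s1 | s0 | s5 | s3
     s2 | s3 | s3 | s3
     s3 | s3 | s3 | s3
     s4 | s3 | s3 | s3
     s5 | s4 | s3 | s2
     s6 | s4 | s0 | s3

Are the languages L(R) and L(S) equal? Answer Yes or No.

Converting the expression R to a DFA (subset construction, then merging equivalent states) gives the minimal DFA with states {r0, r1, r2, r3}, start state r0, accepting states {r0, r3} and transitions r0: a→r1, b→r1, c→r2; r1: a→r3, b→r2, c→r3; r2: a→r2, b→r2, c→r2; r3: a→r2, b→r2, c→r2.
Exploring the product automaton R × S from the start pair (r0, s1), following both machines on each input symbol, reaches 6 state pairs: (r0, s1), (r1, s0), (r1, s5), (r2, s3), (r3, s4), (r3, s2).
R accepts in {r0, r3} and S accepts in {s1, s2, s4}. In every reachable pair the two components are either both accepting — (r0, s1), (r3, s4), (r3, s2) — or both non-accepting, so no string is accepted by exactly one of the machines: L(R) \ L(S) and L(S) \ L(R) are both empty.
Hence every string is accepted by R iff it is accepted by S, and the two languages coincide.

Yes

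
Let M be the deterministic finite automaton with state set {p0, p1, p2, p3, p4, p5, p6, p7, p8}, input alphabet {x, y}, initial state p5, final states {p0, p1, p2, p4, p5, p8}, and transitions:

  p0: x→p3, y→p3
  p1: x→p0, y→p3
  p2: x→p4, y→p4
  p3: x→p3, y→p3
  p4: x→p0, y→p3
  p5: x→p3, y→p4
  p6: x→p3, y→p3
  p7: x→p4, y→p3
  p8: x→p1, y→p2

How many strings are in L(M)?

The useful subgraph on states {p0, p4, p5} is acyclic, so L(M) is finite; the longest accepting path visits 3 useful states, giving maximum string length 2.
Counting accepting paths from p5 by length: 1 of length 0, 1 of length 1, 1 of length 2. Total 3.

3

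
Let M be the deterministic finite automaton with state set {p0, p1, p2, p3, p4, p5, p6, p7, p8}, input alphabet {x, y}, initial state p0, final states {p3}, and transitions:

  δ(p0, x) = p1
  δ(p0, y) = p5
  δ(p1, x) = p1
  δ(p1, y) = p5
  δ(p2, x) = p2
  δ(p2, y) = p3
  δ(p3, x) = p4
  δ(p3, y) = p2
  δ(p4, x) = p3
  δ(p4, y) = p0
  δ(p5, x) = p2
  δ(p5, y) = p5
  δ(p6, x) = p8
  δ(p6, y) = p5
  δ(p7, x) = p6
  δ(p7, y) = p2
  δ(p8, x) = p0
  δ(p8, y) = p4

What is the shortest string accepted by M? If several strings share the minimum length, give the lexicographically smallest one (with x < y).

yxy

A breadth-first search from p0 reaches an accepting state first via the path p0 → p5 → p2 → p3 on input yxy.
No string of length < 3 is accepted (BFS exhausts all shorter strings without reaching an accepting state), and yxy is the lexicographically least accepting string of length 3.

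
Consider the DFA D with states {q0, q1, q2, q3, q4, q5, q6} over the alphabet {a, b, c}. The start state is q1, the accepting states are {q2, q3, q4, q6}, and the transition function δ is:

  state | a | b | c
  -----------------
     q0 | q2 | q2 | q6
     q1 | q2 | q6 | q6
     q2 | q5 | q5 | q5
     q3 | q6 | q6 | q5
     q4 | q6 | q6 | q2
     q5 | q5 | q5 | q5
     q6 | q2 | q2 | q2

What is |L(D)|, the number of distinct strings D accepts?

9

The useful subgraph on states {q1, q2, q6} is acyclic, so L(D) is finite; the longest accepting path visits 3 useful states, giving maximum string length 2.
Counting accepting paths from q1 by length: 3 of length 1, 6 of length 2. Total 9.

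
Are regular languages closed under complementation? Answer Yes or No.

Take a complete DFA for L and swap accepting and non-accepting states; the resulting DFA accepts exactly Σ* \ L.
So the regular languages are closed under complement.

Yes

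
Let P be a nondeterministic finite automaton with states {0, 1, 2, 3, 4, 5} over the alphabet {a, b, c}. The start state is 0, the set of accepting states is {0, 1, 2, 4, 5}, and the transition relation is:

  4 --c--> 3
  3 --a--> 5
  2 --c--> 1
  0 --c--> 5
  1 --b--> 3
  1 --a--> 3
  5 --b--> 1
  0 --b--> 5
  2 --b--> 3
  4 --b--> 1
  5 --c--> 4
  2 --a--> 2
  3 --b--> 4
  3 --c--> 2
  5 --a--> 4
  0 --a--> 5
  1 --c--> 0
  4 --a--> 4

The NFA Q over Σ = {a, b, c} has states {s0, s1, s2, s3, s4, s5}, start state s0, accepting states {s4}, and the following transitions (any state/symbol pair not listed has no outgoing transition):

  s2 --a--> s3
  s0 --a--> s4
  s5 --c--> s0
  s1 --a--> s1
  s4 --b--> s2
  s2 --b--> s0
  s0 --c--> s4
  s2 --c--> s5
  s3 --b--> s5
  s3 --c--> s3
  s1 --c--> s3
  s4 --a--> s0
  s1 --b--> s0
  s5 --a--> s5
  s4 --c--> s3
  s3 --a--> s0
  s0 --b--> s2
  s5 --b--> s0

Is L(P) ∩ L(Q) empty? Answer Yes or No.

The string a is accepted by both P and Q.
Hence L(P) ∩ L(Q) ≠ ∅.

No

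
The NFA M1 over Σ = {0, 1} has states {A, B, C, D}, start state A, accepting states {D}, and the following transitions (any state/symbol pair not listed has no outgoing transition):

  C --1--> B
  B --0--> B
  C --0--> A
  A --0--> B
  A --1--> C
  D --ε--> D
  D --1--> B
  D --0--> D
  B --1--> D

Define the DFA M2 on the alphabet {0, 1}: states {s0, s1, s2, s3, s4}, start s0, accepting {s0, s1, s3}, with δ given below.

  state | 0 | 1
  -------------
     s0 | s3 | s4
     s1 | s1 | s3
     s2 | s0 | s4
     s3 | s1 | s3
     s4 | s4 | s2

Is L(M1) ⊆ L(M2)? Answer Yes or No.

The string 111 is in L(M1) but not in L(M2).
So L(M1) ⊄ L(M2).

No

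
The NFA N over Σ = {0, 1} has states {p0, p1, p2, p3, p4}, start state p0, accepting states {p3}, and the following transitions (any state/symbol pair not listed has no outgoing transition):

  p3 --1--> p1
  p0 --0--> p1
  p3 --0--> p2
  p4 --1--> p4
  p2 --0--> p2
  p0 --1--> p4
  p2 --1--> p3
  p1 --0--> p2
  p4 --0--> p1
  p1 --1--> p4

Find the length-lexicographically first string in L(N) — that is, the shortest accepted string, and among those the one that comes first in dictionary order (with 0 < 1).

A breadth-first search from p0 reaches an accepting state first via the path p0 → p1 → p2 → p3 on input 001.
No string of length < 3 is accepted (BFS exhausts all shorter strings without reaching an accepting state), and 001 is the lexicographically least accepting string of length 3.

001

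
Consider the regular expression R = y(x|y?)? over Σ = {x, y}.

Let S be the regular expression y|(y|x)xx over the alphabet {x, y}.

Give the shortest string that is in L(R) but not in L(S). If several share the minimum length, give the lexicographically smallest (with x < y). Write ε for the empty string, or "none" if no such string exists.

yx

The string yx is accepted by R but not by S.
No shorter string lies in the difference, and yx is the lexicographically first length-2 string in L(R) \ L(S).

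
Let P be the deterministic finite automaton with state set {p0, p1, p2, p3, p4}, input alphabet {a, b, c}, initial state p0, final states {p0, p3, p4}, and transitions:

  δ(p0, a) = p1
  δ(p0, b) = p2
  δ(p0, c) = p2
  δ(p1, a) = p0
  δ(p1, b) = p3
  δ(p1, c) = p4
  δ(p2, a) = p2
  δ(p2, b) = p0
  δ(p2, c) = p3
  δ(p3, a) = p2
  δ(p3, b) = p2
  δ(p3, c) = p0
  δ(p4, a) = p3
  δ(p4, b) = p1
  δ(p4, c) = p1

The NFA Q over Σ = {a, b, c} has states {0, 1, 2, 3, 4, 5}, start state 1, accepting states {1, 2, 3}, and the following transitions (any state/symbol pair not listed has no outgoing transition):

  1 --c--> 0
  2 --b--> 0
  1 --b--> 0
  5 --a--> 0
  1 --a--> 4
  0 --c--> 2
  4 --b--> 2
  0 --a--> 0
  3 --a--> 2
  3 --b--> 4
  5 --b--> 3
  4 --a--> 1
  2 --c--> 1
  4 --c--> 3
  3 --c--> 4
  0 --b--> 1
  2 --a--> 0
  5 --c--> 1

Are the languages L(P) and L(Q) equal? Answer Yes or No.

Yes

Exploring the product automaton P × Q from the start pair (p0, 1), following both machines on each input symbol, reaches 5 state pairs: (p0, 1), (p1, 4), (p2, 0), (p3, 2), (p4, 3).
P accepts in {p0, p3, p4} and Q accepts in {1, 2, 3}. In every reachable pair the two components are either both accepting — (p0, 1), (p3, 2), (p4, 3) — or both non-accepting, so no string is accepted by exactly one of the machines: L(P) \ L(Q) and L(Q) \ L(P) are both empty.
Hence every string is accepted by P iff it is accepted by Q, and the two languages coincide.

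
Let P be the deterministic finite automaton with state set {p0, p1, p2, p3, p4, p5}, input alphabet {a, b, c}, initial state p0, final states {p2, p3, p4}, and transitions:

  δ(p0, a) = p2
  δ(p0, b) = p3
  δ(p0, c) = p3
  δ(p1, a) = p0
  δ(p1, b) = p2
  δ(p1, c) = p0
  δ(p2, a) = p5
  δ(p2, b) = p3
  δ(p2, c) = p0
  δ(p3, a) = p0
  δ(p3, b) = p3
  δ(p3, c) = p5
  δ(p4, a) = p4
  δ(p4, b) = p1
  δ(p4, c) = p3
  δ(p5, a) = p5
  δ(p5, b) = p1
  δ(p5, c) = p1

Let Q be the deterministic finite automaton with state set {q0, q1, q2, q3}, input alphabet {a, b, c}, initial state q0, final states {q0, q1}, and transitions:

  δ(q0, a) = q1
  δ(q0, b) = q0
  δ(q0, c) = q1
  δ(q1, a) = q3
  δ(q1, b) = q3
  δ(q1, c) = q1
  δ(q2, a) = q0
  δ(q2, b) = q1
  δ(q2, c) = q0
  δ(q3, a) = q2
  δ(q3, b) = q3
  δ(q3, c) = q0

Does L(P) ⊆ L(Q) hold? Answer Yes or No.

The string ab is in L(P) but not in L(Q).
So L(P) ⊄ L(Q).

No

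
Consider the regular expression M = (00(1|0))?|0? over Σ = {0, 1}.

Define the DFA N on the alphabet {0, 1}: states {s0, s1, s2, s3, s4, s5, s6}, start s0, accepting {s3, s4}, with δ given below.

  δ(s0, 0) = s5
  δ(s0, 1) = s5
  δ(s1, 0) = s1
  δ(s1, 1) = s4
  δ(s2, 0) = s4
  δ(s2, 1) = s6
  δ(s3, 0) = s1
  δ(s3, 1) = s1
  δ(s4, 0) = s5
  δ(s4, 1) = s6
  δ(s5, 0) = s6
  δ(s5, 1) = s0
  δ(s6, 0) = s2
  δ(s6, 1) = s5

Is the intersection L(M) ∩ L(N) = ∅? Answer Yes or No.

Yes

Converting the expression M to a DFA (subset construction, then merging equivalent states) gives the minimal DFA with states {m0, m1, m2, m3, m4}, start state m0, accepting states {m0, m1, m4} and transitions m0: 0→m1, 1→m2; m1: 0→m3, 1→m2; m2: 0→m2, 1→m2; m3: 0→m4, 1→m4; m4: 0→m2, 1→m2.
Exploring the product automaton M × N from the start pair (m0, s0), following both machines on each input symbol, reaches 10 state pairs: (m0, s0), (m1, s5), (m2, s5), (m3, s6), (m2, s0), (m2, s6), (m4, s2), (m4, s5), (m2, s2), (m2, s4).
M accepts in {m0, m1, m4} and N accepts in {s3, s4}; no reachable pair has both components accepting, so no string drives both machines to acceptance simultaneously and L(M) ∩ L(N) = ∅.
So no string is accepted by both, and the intersection is empty.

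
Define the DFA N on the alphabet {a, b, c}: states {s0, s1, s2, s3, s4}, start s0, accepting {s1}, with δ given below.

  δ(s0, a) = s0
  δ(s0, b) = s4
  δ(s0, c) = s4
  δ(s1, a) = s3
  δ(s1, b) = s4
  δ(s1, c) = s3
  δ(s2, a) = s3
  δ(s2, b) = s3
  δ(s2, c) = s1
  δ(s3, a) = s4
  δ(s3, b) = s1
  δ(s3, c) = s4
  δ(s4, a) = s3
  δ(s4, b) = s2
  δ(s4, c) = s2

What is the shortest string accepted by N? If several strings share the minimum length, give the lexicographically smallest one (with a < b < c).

A breadth-first search from s0 reaches an accepting state first via the path s0 → s4 → s3 → s1 on input bab.
No string of length < 3 is accepted (BFS exhausts all shorter strings without reaching an accepting state), and bab is the lexicographically least accepting string of length 3.

bab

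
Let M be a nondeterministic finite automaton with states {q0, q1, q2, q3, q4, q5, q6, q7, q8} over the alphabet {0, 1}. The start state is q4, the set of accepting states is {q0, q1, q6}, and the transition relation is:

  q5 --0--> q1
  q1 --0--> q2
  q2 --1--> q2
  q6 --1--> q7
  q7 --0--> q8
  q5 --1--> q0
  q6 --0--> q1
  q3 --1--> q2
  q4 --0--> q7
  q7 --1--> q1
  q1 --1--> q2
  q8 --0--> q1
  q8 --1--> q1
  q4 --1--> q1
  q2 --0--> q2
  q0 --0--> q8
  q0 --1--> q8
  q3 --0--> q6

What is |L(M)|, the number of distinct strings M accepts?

4

The useful subgraph on states {q1, q4, q7, q8} is acyclic, so L(M) is finite; the longest accepting path visits 4 useful states, giving maximum string length 3.
Counting accepting paths from q4 by length: 1 of length 1, 1 of length 2, 2 of length 3. Total 4.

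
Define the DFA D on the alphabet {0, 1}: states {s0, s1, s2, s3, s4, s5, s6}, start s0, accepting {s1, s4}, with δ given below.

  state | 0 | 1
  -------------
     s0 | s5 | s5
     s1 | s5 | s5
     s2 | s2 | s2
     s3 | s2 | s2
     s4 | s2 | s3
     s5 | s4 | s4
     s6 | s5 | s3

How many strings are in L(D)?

The useful subgraph on states {s0, s4, s5} is acyclic, so L(D) is finite; the longest accepting path visits 3 useful states, giving maximum string length 2.
Counting accepting paths from s0 by length: 4 of length 2. Total 4.

4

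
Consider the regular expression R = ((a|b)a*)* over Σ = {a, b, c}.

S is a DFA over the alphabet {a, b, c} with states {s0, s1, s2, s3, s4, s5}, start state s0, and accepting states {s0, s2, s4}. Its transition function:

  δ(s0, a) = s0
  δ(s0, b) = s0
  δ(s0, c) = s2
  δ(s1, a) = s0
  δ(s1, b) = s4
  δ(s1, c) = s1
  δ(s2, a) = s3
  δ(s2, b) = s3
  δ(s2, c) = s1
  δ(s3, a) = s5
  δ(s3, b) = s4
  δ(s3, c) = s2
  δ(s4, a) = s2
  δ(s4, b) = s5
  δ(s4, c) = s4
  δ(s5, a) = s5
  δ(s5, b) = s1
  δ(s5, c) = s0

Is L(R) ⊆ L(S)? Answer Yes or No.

Yes

Converting the expression R to a DFA (subset construction, then merging equivalent states) gives the minimal DFA with states {r0, r1}, start state r0, accepting states {r0} and transitions r0: a→r0, b→r0, c→r1; r1: a→r1, b→r1, c→r1.
Exploring the product automaton R × S from the start pair (r0, s0), following both machines on each input symbol, reaches 7 state pairs: (r0, s0), (r1, s2), (r1, s3), (r1, s1), (r1, s5), (r1, s4), (r1, s0).
R accepts in {r0} and S accepts in {s0, s2, s4}. The reachable pairs whose R-component is accepting are (r0, s0); in each of them the S-component is accepting too, so the product for L(R) \ L(S) (R-component accepting, S-component rejecting) has no reachable accepting pair and the difference is empty.
Hence every string in L(R) is also in L(S).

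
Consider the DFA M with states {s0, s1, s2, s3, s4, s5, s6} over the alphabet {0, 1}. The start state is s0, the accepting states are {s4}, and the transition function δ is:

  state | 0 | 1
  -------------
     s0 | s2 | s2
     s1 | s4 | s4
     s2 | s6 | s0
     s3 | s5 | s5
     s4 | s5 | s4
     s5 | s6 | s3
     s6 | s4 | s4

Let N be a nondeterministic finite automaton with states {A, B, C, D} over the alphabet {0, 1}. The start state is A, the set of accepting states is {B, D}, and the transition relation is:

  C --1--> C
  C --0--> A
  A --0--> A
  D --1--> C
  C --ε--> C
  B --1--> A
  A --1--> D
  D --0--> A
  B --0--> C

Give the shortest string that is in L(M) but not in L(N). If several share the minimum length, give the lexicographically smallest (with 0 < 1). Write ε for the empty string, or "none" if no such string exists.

The string 000 is accepted by M but not by N.
No shorter string lies in the difference, and 000 is the lexicographically first length-3 string in L(M) \ L(N).

000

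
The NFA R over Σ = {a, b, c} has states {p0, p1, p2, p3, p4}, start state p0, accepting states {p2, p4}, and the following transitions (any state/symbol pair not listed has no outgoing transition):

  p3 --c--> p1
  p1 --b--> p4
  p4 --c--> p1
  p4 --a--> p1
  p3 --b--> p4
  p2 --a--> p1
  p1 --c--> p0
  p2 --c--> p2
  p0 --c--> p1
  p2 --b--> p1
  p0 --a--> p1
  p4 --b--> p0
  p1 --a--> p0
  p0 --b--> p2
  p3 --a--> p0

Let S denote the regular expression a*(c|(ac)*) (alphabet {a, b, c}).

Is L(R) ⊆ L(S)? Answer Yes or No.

The string b is in L(R) but not in L(S).
So L(R) ⊄ L(S).

No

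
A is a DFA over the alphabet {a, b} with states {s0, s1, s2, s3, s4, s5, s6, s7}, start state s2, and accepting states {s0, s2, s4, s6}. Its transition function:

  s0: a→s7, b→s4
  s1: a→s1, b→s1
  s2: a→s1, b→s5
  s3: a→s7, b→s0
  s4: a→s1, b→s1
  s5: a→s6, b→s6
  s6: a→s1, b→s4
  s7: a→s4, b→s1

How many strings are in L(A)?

The useful subgraph on states {s2, s4, s5, s6} is acyclic, so L(A) is finite; the longest accepting path visits 4 useful states, giving maximum string length 3.
Counting accepting paths from s2 by length: 1 of length 0, 2 of length 2, 2 of length 3. Total 5.

5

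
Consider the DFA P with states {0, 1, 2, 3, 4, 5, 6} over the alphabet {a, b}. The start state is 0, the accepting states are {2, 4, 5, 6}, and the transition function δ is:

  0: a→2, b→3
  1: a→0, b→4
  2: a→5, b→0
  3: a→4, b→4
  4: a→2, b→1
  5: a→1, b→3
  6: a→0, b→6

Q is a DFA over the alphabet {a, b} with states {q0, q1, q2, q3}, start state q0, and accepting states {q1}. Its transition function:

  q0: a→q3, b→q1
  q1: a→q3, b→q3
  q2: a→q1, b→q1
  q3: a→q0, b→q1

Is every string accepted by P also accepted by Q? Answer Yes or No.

The string a is in L(P) but not in L(Q).
So L(P) ⊄ L(Q).

No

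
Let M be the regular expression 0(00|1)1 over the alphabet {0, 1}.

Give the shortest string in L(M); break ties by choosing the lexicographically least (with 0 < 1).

011

By inspection of the expression, no string of length less than 3 matches, and 011 is the lexicographically first match of length 3.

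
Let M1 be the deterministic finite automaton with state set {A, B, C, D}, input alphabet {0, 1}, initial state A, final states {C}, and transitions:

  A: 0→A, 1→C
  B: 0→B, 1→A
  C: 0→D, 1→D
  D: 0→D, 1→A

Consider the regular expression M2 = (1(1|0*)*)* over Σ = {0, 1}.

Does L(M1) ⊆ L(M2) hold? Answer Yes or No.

The string 01 is in L(M1) but not in L(M2).
So L(M1) ⊄ L(M2).

No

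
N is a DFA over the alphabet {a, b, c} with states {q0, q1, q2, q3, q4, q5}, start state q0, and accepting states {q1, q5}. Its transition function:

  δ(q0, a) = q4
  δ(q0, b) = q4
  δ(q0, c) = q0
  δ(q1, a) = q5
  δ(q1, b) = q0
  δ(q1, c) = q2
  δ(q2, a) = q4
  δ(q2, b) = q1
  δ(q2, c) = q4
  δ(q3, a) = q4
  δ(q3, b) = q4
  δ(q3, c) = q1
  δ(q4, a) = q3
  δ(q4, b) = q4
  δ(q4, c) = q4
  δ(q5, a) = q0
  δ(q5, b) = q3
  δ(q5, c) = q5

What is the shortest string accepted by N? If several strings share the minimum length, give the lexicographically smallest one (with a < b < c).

aac

A breadth-first search from q0 reaches an accepting state first via the path q0 → q4 → q3 → q1 on input aac.
No string of length < 3 is accepted (BFS exhausts all shorter strings without reaching an accepting state), and aac is the lexicographically least accepting string of length 3.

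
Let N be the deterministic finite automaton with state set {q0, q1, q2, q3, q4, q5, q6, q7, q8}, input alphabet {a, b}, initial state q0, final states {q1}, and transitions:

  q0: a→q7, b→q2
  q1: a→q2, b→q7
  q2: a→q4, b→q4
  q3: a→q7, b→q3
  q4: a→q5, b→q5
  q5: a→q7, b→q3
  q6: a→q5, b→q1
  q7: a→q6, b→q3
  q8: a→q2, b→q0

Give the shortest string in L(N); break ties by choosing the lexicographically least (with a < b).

aab

A breadth-first search from q0 reaches an accepting state first via the path q0 → q7 → q6 → q1 on input aab.
No string of length < 3 is accepted (BFS exhausts all shorter strings without reaching an accepting state), and aab is the lexicographically least accepting string of length 3.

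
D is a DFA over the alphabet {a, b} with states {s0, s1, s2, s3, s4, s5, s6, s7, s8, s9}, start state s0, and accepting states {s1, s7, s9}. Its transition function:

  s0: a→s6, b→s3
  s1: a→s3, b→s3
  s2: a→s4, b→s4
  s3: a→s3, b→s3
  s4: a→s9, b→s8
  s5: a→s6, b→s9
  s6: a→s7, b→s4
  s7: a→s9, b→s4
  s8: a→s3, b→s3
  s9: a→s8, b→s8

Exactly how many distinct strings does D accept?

The useful subgraph on states {s0, s4, s6, s7, s9} is acyclic, so L(D) is finite; the longest accepting path visits 5 useful states, giving maximum string length 4.
Counting accepting paths from s0 by length: 1 of length 2, 2 of length 3, 1 of length 4. Total 4.

4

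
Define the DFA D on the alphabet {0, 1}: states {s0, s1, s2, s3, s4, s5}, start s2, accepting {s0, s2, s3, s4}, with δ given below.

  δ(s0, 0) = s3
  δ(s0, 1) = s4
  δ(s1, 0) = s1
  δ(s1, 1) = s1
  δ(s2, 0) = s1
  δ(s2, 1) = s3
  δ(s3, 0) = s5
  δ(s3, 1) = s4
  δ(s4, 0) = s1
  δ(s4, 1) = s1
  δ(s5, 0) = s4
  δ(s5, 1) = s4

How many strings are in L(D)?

The useful subgraph on states {s2, s3, s4, s5} is acyclic, so L(D) is finite; the longest accepting path visits 4 useful states, giving maximum string length 3.
Counting accepting paths from s2 by length: 1 of length 0, 1 of length 1, 1 of length 2, 2 of length 3. Total 5.

5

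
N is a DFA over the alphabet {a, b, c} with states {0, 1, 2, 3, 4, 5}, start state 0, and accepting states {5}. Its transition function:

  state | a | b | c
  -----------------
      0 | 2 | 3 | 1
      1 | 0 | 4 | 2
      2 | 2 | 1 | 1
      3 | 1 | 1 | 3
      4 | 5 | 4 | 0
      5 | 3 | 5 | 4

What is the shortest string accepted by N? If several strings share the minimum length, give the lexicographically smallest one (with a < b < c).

cba

A breadth-first search from 0 reaches an accepting state first via the path 0 → 1 → 4 → 5 on input cba.
No string of length < 3 is accepted (BFS exhausts all shorter strings without reaching an accepting state), and cba is the lexicographically least accepting string of length 3.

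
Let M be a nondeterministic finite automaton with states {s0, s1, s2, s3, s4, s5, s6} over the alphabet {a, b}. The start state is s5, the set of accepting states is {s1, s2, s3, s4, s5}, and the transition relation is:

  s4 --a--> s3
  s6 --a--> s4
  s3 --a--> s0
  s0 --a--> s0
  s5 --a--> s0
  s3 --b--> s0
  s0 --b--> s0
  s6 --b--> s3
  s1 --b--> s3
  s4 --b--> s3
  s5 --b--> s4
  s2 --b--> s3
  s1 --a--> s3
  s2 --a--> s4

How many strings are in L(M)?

4

The useful subgraph on states {s3, s4, s5} is acyclic, so L(M) is finite; the longest accepting path visits 3 useful states, giving maximum string length 2.
Counting accepting paths from s5 by length: 1 of length 0, 1 of length 1, 2 of length 2. Total 4.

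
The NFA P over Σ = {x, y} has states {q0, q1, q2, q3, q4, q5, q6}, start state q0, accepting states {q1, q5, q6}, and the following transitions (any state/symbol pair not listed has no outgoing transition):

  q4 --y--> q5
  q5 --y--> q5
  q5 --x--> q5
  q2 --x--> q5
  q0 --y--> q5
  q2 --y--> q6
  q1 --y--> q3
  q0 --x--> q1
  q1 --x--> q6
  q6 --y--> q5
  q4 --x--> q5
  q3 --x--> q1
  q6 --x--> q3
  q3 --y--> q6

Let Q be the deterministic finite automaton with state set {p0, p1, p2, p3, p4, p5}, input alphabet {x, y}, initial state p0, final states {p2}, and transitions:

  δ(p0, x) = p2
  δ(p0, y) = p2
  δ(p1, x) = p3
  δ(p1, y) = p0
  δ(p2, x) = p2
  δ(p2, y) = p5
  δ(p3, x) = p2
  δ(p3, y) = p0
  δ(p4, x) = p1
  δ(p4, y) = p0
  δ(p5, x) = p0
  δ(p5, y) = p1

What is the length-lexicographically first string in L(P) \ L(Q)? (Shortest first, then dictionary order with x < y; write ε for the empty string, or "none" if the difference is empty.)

The string yy is accepted by P but not by Q.
No shorter string lies in the difference, and yy is the lexicographically first length-2 string in L(P) \ L(Q).

yy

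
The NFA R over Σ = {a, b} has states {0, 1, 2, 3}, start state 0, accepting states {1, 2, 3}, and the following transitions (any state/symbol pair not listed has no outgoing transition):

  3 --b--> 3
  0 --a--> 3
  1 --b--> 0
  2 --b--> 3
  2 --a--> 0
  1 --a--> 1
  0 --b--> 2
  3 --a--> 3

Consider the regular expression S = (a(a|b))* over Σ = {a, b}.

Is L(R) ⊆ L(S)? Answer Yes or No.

No

The string a is in L(R) but not in L(S).
So L(R) ⊄ L(S).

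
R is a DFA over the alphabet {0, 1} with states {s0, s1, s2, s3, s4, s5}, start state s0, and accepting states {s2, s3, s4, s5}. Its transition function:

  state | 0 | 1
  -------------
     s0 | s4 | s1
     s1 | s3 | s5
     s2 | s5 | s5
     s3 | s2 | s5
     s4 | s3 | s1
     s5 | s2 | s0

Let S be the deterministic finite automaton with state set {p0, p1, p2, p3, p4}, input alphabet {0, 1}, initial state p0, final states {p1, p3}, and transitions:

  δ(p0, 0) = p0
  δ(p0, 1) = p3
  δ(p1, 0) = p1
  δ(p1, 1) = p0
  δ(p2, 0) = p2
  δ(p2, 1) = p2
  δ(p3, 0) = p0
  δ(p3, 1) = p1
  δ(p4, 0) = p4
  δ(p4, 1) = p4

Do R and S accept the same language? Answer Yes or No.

No

The string 0 is accepted by R but rejected by S.
So L(R) ≠ L(S).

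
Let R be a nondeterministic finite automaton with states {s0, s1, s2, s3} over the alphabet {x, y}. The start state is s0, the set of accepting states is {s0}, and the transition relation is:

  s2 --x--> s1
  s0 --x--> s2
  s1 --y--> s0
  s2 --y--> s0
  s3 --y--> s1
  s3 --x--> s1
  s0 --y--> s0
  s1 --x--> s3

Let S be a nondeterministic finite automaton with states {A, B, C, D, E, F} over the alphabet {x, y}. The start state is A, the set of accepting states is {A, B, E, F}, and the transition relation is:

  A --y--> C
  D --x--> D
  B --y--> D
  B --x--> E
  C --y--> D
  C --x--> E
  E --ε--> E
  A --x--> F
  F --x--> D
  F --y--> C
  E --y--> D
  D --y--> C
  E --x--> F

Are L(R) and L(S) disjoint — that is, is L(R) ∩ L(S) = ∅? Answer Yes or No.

The empty string ε is accepted by both R and S.
Hence L(R) ∩ L(S) ≠ ∅.

No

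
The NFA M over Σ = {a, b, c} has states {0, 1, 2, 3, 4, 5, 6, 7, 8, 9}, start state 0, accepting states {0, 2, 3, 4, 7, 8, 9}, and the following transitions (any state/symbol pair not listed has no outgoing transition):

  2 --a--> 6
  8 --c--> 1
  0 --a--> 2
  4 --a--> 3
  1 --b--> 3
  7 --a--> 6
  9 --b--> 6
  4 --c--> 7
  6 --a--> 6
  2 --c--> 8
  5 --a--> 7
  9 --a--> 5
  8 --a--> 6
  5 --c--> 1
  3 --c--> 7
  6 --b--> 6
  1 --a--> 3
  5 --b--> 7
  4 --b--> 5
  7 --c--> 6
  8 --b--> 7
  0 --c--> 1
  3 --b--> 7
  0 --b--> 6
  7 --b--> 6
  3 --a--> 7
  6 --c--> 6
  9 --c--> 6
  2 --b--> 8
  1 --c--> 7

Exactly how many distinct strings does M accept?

The useful subgraph on states {0, 1, 2, 3, 7, 8} is acyclic, so L(M) is finite; the longest accepting path visits 6 useful states, giving maximum string length 5.
Counting accepting paths from 0 by length: 1 of length 0, 1 of length 1, 5 of length 2, 8 of length 3, 6 of length 4, 12 of length 5. Total 33.

33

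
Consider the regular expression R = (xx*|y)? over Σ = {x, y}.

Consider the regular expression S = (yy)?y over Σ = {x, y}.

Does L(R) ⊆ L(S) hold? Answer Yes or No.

The empty string ε is in L(R) but not in L(S).
So L(R) ⊄ L(S).

No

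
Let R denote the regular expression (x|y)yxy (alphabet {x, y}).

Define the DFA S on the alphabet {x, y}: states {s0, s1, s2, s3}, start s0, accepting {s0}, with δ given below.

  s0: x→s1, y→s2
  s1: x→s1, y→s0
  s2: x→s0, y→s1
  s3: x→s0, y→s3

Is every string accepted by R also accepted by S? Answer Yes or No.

Converting the expression R to a DFA (subset construction, then merging equivalent states) gives the minimal DFA with states {r0, r1, r2, r3, r4, r5}, start state r0, accepting states {r5} and transitions r0: x→r1, y→r1; r1: x→r2, y→r3; r2: x→r2, y→r2; r3: x→r4, y→r2; r4: x→r2, y→r5; r5: x→r2, y→r2.
Exploring the product automaton R × S from the start pair (r0, s0), following both machines on each input symbol, reaches 10 state pairs: (r0, s0), (r1, s1), (r1, s2), (r2, s1), (r3, s0), (r2, s0), (r3, s1), (r4, s1), (r2, s2), (r5, s0).
R accepts in {r5} and S accepts in {s0}. The reachable pairs whose R-component is accepting are (r5, s0); in each of them the S-component is accepting too, so the product for L(R) \ L(S) (R-component accepting, S-component rejecting) has no reachable accepting pair and the difference is empty.
Hence every string in L(R) is also in L(S).

Yes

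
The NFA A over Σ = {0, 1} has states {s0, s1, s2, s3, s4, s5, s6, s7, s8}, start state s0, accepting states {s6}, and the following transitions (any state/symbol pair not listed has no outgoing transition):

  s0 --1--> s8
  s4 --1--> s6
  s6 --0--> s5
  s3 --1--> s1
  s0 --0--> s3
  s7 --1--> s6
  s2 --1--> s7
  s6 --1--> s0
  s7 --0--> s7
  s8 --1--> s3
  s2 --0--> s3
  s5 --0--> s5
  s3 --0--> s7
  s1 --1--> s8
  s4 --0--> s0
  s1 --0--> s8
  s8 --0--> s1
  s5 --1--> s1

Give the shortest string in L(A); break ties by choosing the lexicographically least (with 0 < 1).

001

A breadth-first search from s0 reaches an accepting state first via the path s0 → s3 → s7 → s6 on input 001.
No string of length < 3 is accepted (BFS exhausts all shorter strings without reaching an accepting state), and 001 is the lexicographically least accepting string of length 3.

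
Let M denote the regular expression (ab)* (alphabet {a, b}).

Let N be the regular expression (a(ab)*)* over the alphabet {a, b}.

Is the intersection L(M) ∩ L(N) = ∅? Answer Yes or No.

The empty string ε is accepted by both M and N.
Hence L(M) ∩ L(N) ≠ ∅.

No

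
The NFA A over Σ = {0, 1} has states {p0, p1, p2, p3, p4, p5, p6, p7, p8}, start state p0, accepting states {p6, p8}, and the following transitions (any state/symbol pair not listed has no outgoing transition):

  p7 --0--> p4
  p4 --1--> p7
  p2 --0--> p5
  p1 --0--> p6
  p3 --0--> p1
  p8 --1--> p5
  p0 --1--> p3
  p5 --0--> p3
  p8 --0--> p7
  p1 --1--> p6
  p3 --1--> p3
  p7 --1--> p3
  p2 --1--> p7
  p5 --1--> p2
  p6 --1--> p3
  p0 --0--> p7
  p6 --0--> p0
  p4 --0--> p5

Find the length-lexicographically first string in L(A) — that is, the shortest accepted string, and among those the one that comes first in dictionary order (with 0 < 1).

100

A breadth-first search from p0 reaches an accepting state first via the path p0 → p3 → p1 → p6 on input 100.
No string of length < 3 is accepted (BFS exhausts all shorter strings without reaching an accepting state), and 100 is the lexicographically least accepting string of length 3.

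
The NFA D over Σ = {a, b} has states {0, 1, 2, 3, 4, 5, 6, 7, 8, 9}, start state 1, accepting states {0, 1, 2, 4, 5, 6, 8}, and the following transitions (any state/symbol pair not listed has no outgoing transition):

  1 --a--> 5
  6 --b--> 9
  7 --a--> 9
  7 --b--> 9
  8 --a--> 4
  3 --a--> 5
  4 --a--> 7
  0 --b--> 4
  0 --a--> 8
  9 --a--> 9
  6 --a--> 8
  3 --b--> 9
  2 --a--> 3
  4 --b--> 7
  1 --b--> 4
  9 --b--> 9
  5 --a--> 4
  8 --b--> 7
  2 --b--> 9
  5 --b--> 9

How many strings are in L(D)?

4

The useful subgraph on states {1, 4, 5} is acyclic, so L(D) is finite; the longest accepting path visits 3 useful states, giving maximum string length 2.
Counting accepting paths from 1 by length: 1 of length 0, 2 of length 1, 1 of length 2. Total 4.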